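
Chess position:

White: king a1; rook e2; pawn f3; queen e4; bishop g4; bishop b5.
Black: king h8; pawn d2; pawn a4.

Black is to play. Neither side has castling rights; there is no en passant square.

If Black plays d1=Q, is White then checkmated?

no

After d1=Q: white king on a1; in check: yes, from the black queen on d1.
White has 3 legal replies: Kb2, Ka2, Qb1.
In check but a legal move exists → not checkmate.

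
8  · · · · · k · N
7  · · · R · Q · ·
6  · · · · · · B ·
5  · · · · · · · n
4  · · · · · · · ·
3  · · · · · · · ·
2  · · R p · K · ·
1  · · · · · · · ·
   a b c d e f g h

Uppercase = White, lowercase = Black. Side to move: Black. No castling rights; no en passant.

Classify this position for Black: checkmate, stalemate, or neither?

checkmate

Black to move; black king on f8.
In check: yes, from the white queen on f7.
King squares — e7: attacked by Rd7; f7: attacked by Bg6; g7: attacked by Qf7; e8: attacked by Qf7; g8: attacked by Qf7.
Legal moves for Black: none.
In check with no legal moves → checkmate.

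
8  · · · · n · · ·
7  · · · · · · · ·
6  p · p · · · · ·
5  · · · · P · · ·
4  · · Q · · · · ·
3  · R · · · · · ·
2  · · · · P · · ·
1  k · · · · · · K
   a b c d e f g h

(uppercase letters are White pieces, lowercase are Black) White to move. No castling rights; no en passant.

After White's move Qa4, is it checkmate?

After Qa4: black king on a1; in check: yes, from the white queen on a4.
King squares — b1: attacked by Rb3; a2: attacked by Qa4; b2: attacked by Rb3.
Black has no legal moves → checkmate.

yes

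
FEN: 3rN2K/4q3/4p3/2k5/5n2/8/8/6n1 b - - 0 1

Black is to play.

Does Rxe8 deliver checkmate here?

yes

After Rxe8: white king on h8; in check: yes, from the black rook on e8.
King squares — g7: attacked by Qe7; h7: attacked by Qe7; g8: attacked by Re8.
White has no legal moves → checkmate.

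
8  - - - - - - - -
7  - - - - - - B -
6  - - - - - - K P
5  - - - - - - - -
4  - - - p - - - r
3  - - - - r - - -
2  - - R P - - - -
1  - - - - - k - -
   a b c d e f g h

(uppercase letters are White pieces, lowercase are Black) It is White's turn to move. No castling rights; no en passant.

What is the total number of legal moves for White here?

White to move; king on g6.
In check: no.
Legal moves: Bh8, Bf8, Bf6, Be5, Bxd4, Kh7, Kf7, Kf6, Kg5, Kf5, Rc8, Rc7, Rc6, Rc5, Rc4, Rc3, Rb2, Ra2, Rc1+, dxe3, h7, d3.
Count: 22.

22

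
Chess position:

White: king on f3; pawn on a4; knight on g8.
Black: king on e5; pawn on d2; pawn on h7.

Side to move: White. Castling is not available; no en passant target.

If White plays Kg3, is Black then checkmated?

After Kg3: black king on e5; in check: no.
Black is not in check, so this cannot be checkmate.

no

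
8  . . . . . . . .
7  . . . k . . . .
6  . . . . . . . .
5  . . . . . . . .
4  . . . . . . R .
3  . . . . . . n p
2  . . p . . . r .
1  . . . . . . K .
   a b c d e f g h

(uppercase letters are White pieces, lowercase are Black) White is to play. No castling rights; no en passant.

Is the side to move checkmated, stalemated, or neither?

checkmate

White to move; white king on g1.
In check: yes, from the black rook on g2.
King squares — f1: attacked by Ng3; h1: attacked by Ng3; f2: attacked by Rg2; g2: attacked by Ph3; h2: attacked by Rg2.
Legal moves for White: none.
In check with no legal moves → checkmate.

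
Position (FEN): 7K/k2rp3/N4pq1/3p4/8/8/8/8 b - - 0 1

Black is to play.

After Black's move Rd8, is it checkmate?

After Rd8: white king on h8; in check: yes, from the black rook on d8.
King squares — g7: attacked by Qg6; h7: attacked by Qg6; g8: attacked by Qg6.
White has no legal moves → checkmate.

yes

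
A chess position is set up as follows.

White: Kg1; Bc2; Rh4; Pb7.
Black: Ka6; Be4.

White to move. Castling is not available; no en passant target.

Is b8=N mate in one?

After b8=N: black king on a6; in check: yes, from the white knight on b8.
Black has 5 legal replies: Kb7, Ka7, Kb6, Kb5, Ka5.
In check but a legal move exists → not checkmate.

no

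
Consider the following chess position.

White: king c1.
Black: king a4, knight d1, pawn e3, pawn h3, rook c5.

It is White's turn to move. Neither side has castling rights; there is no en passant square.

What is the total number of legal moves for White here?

2

White to move; king on c1.
In check: yes, from the black rook on c5.
Legal moves: Kxd1, Kb1.
Count: 2.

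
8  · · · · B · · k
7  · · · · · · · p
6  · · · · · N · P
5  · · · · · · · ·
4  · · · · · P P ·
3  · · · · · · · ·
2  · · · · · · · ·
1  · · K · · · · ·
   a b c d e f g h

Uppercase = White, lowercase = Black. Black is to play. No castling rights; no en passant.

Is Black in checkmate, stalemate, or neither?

stalemate

Black to move; black king on h8.
In check: no.
King squares — g7: attacked by Ph6; h7: own pawn; g8: attacked by Nf6.
Legal moves for Black: none.
Not in check and no legal moves → stalemate.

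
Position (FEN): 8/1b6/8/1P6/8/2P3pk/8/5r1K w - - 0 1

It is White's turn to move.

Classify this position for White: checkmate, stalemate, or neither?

White to move; white king on h1.
In check: yes, from the black rook on f1 and the black bishop on b7.
King squares — g1: attacked by Rf1; g2: attacked by Kh3; h2: attacked by Pg3.
Legal moves for White: none.
In check with no legal moves → checkmate.

checkmate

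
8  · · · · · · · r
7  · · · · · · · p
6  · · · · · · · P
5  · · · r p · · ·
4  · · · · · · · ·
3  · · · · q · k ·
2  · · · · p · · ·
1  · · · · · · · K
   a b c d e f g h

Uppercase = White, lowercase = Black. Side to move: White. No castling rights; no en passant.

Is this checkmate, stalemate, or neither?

White to move; white king on h1.
In check: no.
King squares — g1: attacked by Qe3; g2: attacked by Kg3; h2: attacked by Kg3.
Legal moves for White: none.
Not in check and no legal moves → stalemate.

stalemate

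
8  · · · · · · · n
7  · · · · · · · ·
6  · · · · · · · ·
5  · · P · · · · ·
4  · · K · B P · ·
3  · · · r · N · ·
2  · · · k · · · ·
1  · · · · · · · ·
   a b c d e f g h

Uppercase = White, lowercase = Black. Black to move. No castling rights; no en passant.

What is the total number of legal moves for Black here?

Black to move; king on d2.
In check: yes, from the white knight on f3.
Legal moves: Ke3, Ke2, Kc2, Kd1, Kc1, Rxf3.
Count: 6.

6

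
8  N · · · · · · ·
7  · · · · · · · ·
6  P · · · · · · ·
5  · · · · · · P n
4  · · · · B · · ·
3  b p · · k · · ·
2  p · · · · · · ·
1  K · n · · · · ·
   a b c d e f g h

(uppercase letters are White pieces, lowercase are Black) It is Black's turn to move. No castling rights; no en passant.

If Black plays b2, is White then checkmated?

yes

After b2: white king on a1; in check: yes, from the black pawn on b2.
King squares — b1: attacked by Pa2; a2: attacked by Nc1; b2: attacked by Ba3.
White has no legal moves → checkmate.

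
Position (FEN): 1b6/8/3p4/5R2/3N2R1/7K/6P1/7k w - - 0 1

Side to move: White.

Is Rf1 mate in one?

yes

After Rf1: black king on h1; in check: yes, from the white rook on f1.
King squares — g1: attacked by Rf1; g2: attacked by Kh3; h2: attacked by Kh3.
Black has no legal moves → checkmate.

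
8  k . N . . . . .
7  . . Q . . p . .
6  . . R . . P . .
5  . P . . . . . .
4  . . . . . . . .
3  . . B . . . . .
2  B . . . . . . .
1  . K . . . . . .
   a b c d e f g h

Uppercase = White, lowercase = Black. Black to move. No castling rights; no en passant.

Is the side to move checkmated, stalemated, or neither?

stalemate

Black to move; black king on a8.
In check: no.
King squares — a7: attacked by Qc7; b7: attacked by Qc7; b8: attacked by Qc7.
Legal moves for Black: none.
Not in check and no legal moves → stalemate.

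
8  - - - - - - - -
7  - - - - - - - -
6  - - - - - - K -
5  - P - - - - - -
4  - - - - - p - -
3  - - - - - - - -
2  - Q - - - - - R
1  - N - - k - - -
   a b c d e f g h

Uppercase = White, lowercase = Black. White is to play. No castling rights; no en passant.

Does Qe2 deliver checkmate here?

yes

After Qe2: black king on e1; in check: yes, from the white queen on e2.
King squares — d1: attacked by Qe2; f1: attacked by Qe2; d2: attacked by Nb1; e2: attacked by Rh2; f2: attacked by Qe2.
Black has no legal moves → checkmate.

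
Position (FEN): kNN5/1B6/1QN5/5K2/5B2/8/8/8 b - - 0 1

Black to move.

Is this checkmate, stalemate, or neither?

checkmate

Black to move; black king on a8.
In check: yes, from the white bishop on b7.
King squares — a7: attacked by Qb6; b7: attacked by Qb6; b8: attacked by Bf4.
Legal moves for Black: none.
In check with no legal moves → checkmate.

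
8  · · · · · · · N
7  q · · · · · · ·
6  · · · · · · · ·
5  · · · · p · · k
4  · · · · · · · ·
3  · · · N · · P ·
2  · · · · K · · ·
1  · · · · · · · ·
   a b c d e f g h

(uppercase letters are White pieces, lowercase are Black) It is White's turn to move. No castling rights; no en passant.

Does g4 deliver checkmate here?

After g4: black king on h5; in check: yes, from the white pawn on g4.
Black has 4 legal replies: Kh6, Kg5, Kh4, Kxg4.
In check but a legal move exists → not checkmate.

no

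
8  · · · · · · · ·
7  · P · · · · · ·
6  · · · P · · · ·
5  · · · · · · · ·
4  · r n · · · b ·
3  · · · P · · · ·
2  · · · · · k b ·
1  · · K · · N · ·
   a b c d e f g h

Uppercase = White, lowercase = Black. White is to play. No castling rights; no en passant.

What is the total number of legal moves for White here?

12

White to move; king on c1.
In check: no.
Legal moves: Ng3, Ne3, Nh2, Nd2, Kc2, dxc4, b8=Q, b8=R, b8=B, b8=N, d7, d4.
Count: 12.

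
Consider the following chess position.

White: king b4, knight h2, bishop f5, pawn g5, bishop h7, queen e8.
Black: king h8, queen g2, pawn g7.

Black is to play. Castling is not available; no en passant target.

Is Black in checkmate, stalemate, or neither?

Black to move; black king on h8.
In check: yes, from the white queen on e8.
King squares — g7: own pawn; h7: attacked by Bf5; g8: attacked by Bh7.
Legal moves for Black: none.
In check with no legal moves → checkmate.

checkmate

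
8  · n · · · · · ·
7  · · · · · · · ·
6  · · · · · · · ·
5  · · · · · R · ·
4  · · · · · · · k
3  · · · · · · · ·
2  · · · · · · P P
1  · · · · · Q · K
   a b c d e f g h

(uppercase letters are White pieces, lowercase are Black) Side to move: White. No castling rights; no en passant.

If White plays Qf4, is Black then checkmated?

After Qf4: black king on h4; in check: yes, from the white queen on f4.
King squares — g3: attacked by Ph2; h3: attacked by Pg2; g4: attacked by Qf4; g5: attacked by Qf4; h5: attacked by Rf5.
Black has no legal moves → checkmate.

yes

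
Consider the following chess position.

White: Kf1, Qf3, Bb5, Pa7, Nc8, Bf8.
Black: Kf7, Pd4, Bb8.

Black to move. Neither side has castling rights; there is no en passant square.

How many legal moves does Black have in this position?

Black to move; king on f7.
In check: yes, from the white queen on f3.
Legal moves: Kg8, Kg6, Ke6, Bf4.
Count: 4.

4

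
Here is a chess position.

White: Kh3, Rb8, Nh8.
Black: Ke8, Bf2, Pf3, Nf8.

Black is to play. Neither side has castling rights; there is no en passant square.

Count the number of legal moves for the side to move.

2

Black to move; king on e8.
In check: yes, from the white rook on b8.
Legal moves: Ke7, Kd7.
Count: 2.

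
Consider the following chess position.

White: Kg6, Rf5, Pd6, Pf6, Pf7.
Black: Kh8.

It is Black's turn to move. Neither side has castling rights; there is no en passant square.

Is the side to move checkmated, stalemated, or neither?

stalemate

Black to move; black king on h8.
In check: no.
King squares — g7: attacked by Pf6; h7: attacked by Kg6; g8: attacked by Pf7.
Legal moves for Black: none.
Not in check and no legal moves → stalemate.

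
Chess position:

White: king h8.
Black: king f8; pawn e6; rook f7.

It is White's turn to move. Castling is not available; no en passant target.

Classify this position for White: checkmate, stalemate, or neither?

White to move; white king on h8.
In check: no.
King squares — g7: attacked by Rf7; h7: attacked by Rf7; g8: attacked by Kf8.
Legal moves for White: none.
Not in check and no legal moves → stalemate.

stalemate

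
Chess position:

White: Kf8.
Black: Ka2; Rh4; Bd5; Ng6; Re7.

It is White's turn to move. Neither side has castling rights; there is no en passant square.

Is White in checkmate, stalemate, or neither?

checkmate

White to move; white king on f8.
In check: yes, from the black knight on g6.
King squares — e7: attacked by Ng6; f7: attacked by Bd5; g7: attacked by Re7; e8: attacked by Re7; g8: attacked by Bd5.
Legal moves for White: none.
In check with no legal moves → checkmate.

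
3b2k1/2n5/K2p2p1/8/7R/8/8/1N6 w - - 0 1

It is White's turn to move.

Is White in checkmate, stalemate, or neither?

White to move; white king on a6.
In check: yes, from the black knight on c7.
Legal moves for White: Kb7, Ka7, Kb6, Ka5.
White is in check but has 4 legal moves → neither.

neither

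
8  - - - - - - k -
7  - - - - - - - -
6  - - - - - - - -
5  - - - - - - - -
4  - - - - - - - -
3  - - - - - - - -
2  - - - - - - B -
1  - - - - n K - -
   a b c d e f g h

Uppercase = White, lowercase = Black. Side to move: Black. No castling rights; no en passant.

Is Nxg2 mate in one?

After Nxg2: white king on f1; in check: no.
White is not in check, so this cannot be checkmate.

no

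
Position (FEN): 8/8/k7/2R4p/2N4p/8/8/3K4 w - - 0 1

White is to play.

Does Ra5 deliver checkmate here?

After Ra5: black king on a6; in check: yes, from the white rook on a5.
Black has 1 legal reply: Kb7.
In check but a legal move exists → not checkmate.

no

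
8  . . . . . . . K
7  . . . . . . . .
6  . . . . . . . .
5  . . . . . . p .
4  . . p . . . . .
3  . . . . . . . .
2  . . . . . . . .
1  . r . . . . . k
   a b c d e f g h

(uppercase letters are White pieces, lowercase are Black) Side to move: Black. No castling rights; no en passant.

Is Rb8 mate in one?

After Rb8: white king on h8; in check: yes, from the black rook on b8.
White has 2 legal replies: Kh7, Kg7.
In check but a legal move exists → not checkmate.

no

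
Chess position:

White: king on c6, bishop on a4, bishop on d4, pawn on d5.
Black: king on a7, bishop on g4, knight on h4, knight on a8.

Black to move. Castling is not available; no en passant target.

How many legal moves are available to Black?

3

Black to move; king on a7.
In check: yes, from the white bishop on d4.
Legal moves: Kb8, Ka6, Nb6.
Count: 3.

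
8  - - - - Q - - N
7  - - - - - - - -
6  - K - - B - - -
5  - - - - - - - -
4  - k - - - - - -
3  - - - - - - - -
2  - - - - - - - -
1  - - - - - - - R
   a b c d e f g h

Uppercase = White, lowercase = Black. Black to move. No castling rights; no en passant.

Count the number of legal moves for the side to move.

2

Black to move; king on b4.
In check: no.
Legal moves: Kc3, Ka3.
Count: 2.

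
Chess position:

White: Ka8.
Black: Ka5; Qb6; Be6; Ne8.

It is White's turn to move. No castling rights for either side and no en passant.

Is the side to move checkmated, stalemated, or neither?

stalemate

White to move; white king on a8.
In check: no.
King squares — a7: attacked by Qb6; b7: attacked by Qb6; b8: attacked by Qb6.
Legal moves for White: none.
Not in check and no legal moves → stalemate.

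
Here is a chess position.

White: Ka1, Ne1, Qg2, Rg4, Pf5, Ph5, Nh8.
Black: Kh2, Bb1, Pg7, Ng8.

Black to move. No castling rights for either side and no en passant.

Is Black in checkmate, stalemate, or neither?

Black to move; black king on h2.
In check: yes, from the white queen on g2.
King squares — g1: attacked by Qg2; h1: attacked by Qg2; g2: attacked by Ne1; g3: attacked by Qg2; h3: attacked by Qg2.
Legal moves for Black: none.
In check with no legal moves → checkmate.

checkmate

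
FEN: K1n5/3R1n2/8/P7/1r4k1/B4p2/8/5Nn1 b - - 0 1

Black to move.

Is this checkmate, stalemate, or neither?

neither

Black to move; black king on g4.
In check: no.
Legal moves for Black include: Ne7, Na7, Ncd6, Nb6+, Nh8, Nd8, Nh6, Nfd6, Ng5, Ne5, Kh5, Kg5, Kf5, Kh4, Kf4, Kh3, Rb8+, Rb7, ... (list truncated; more exist).
Black has legal moves and is not in check → neither.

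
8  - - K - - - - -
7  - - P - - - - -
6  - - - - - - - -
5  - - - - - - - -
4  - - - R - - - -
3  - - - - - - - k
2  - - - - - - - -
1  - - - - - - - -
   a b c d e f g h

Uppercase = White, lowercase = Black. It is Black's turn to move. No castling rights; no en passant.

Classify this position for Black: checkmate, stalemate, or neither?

Black to move; black king on h3.
In check: no.
Legal moves for Black: Kg3, Kh2, Kg2.
Black has 3 legal moves and is not in check → neither.

neither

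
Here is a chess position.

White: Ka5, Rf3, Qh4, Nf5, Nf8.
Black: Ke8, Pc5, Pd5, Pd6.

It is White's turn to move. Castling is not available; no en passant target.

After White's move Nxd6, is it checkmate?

After Nxd6: black king on e8; in check: yes, from the white knight on d6.
King squares — d7: attacked by Nf8; e7: attacked by Qh4; f7: attacked by Rf3; d8: attacked by Qh4; f8: attacked by Rf3.
Black has no legal moves → checkmate.

yes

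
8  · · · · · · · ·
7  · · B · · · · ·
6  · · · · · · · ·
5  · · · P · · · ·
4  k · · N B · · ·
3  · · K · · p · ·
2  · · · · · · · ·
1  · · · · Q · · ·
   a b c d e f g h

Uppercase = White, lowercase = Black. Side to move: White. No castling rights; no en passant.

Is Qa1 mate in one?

yes

After Qa1: black king on a4; in check: yes, from the white queen on a1.
King squares — a3: attacked by Qa1; b3: attacked by Kc3; b4: attacked by Kc3; a5: attacked by Qa1; b5: attacked by Nd4.
Black has no legal moves → checkmate.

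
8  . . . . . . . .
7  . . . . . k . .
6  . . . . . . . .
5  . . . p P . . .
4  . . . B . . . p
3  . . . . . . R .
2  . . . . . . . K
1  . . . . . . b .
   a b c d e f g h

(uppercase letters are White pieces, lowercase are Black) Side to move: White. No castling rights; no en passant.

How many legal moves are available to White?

6

White to move; king on h2.
In check: yes, from the black bishop on g1.
Legal moves: Kh3, Kg2, Kh1, Kxg1, Bxg1, Rxg1.
Count: 6.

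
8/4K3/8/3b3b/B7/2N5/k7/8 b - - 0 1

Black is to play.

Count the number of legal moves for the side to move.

3

Black to move; king on a2.
In check: yes, from the white knight on c3.
Legal moves: Ka3, Kb2, Ka1.
Count: 3.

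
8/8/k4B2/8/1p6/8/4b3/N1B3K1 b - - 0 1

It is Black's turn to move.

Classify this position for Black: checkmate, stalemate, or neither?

Black to move; black king on a6.
In check: no.
Legal moves for Black: Kb7, Ka7, Kb6, Kb5, Ka5, Bh5, Bb5, Bg4, Bc4, Bf3, Bd3, Bf1, Bd1, b3.
Black has 14 legal moves and is not in check → neither.

neither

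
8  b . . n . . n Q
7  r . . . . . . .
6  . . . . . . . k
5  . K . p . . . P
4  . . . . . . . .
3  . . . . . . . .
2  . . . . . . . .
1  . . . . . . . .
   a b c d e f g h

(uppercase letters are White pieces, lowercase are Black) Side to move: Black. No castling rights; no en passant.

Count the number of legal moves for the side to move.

Black to move; king on h6.
In check: yes, from the white queen on h8.
Legal moves: Kg5, Rh7.
Count: 2.

2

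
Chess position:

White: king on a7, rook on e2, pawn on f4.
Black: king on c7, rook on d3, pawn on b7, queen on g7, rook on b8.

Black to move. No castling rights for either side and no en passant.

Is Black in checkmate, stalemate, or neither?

neither

Black to move; black king on c7.
In check: no.
Legal moves for Black include: Rh8, Rg8, Rf8, Re8, Rbd8, Rc8, Ra8+, Qh8, Qg8, Qf8, Qh7, Qf7, Qe7, Qd7, Qh6, Qg6, Qf6, Qg5, ... (list truncated; more exist).
Black has legal moves and is not in check → neither.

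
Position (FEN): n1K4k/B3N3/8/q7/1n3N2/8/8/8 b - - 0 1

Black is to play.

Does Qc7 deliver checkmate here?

yes

After Qc7: white king on c8; in check: yes, from the black queen on c7.
King squares — b7: attacked by Qc7; c7: attacked by Na8; d7: attacked by Qc7; b8: attacked by Qc7; d8: attacked by Qc7.
White has no legal moves → checkmate.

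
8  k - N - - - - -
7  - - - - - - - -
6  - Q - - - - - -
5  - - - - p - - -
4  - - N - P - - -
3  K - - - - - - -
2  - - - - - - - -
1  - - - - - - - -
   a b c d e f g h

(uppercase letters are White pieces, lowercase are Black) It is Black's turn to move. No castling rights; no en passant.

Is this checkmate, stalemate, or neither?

stalemate

Black to move; black king on a8.
In check: no.
King squares — a7: attacked by Qb6; b7: attacked by Qb6; b8: attacked by Qb6.
Legal moves for Black: none.
Not in check and no legal moves → stalemate.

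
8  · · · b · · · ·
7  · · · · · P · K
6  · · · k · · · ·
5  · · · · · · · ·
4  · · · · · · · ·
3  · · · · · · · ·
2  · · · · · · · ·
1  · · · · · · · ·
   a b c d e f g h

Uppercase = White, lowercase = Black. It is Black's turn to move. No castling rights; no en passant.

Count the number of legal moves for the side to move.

Black to move; king on d6.
In check: no.
Legal moves: Be7, Bc7, Bf6, Bb6, Bg5, Ba5, Bh4, Ke7, Kd7, Kc7, Ke6, Kc6, Ke5, Kd5, Kc5.
Count: 15.

15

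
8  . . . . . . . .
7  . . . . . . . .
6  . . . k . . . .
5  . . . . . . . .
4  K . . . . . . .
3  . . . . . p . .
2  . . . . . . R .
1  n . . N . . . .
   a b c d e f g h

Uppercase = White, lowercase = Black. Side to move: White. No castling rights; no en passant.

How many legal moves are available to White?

White to move; king on a4.
In check: no.
Legal moves: Kb5, Ka5, Kb4, Ka3, Rg8, Rg7, Rg6+, Rg5, Rg4, Rg3, Rh2, Rf2, Re2, Rd2+, Rc2, Rb2, Ra2, Rg1, Ne3, Nc3, Nf2, Nb2.
Count: 22.

22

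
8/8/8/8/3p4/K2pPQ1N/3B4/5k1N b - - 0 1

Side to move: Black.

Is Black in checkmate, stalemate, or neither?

checkmate

Black to move; black king on f1.
In check: yes, from the white queen on f3.
King squares — e1: attacked by Bd2; g1: attacked by Nh3; e2: attacked by Qf3; f2: attacked by Nh1; g2: attacked by Qf3.
Legal moves for Black: none.
In check with no legal moves → checkmate.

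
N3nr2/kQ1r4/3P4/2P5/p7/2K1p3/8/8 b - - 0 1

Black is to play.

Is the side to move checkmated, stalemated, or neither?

neither

Black to move; black king on a7.
In check: yes, from the white queen on b7.
Legal moves for Black: Kxb7, Rxb7.
Black is in check but has 2 legal moves → neither.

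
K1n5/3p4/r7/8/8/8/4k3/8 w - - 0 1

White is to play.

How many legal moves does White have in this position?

White to move; king on a8.
In check: yes, from the black rook on a6.
Legal moves: Kb8, Kb7.
Count: 2.

2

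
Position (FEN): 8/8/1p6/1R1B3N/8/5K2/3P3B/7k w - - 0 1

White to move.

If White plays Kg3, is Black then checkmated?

After Kg3: black king on h1; in check: yes, from the white bishop on d5.
King squares — g1: attacked by Bh2; g2: attacked by Kg3; h2: attacked by Kg3.
Black has no legal moves → checkmate.

yes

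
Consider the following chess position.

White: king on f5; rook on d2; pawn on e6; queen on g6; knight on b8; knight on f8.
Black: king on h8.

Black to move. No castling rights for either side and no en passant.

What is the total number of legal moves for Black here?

Black to move; king on h8.
In check: no.
Legal moves: none.
Count: 0.

0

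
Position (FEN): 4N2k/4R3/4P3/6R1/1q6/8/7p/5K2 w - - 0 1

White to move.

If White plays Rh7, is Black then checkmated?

After Rh7: black king on h8; in check: yes, from the white rook on h7.
Black has 1 legal reply: Kxh7.
In check but a legal move exists → not checkmate.

no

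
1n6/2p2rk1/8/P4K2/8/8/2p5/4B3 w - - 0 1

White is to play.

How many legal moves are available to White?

5

White to move; king on f5.
In check: yes, from the black rook on f7.
Legal moves: Ke6, Kg5, Ke5, Kg4, Ke4.
Count: 5.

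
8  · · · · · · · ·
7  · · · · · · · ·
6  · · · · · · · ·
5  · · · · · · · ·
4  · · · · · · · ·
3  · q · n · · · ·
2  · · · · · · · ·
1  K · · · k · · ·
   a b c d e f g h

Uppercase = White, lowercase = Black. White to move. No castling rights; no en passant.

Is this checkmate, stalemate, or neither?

White to move; white king on a1.
In check: no.
King squares — b1: attacked by Qb3; a2: attacked by Qb3; b2: attacked by Qb3.
Legal moves for White: none.
Not in check and no legal moves → stalemate.

stalemate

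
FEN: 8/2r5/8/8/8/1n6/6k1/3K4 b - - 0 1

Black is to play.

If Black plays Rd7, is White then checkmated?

After Rd7: white king on d1; in check: yes, from the black rook on d7.
White has 3 legal replies: Ke2, Kc2, Ke1.
In check but a legal move exists → not checkmate.

no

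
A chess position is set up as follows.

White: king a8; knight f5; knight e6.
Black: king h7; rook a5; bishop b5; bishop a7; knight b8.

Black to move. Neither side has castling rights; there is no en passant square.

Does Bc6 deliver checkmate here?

After Bc6: white king on a8; in check: yes, from the black bishop on c6.
King squares — a7: attacked by Ra5; b7: attacked by Bc6; b8: attacked by Ba7.
White has no legal moves → checkmate.

yes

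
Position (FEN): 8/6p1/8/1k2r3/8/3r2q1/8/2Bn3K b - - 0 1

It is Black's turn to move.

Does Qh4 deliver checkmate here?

After Qh4: white king on h1; in check: yes, from the black queen on h4.
White has 2 legal replies: Kg2, Kg1.
In check but a legal move exists → not checkmate.

no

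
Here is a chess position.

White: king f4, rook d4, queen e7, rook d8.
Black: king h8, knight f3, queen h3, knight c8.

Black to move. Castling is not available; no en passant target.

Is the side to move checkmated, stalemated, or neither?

Black to move; black king on h8.
In check: yes, from the white rook on d8.
King squares — g7: attacked by Qe7; h7: attacked by Qe7; g8: attacked by Rd8.
Legal moves for Black: none.
In check with no legal moves → checkmate.

checkmate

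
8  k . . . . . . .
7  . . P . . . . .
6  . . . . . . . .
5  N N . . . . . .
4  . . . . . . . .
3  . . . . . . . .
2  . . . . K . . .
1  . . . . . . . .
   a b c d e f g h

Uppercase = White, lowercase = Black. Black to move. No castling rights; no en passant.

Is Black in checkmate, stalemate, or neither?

stalemate

Black to move; black king on a8.
In check: no.
King squares — a7: attacked by Nb5; b7: attacked by Na5; b8: attacked by Pc7.
Legal moves for Black: none.
Not in check and no legal moves → stalemate.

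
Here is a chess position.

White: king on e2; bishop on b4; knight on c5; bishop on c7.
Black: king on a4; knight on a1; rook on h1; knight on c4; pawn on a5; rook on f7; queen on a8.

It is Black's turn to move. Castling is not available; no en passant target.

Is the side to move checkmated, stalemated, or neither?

neither

Black to move; black king on a4.
In check: yes, from the white knight on c5.
Legal moves for Black: Kb5, Kxb4.
Black is in check but has 2 legal moves → neither.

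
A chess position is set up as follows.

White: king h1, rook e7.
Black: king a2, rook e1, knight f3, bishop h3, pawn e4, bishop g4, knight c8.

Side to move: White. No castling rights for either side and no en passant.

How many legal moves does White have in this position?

White to move; king on h1.
In check: yes, from the black rook on e1.
Legal moves: none.
Count: 0.

0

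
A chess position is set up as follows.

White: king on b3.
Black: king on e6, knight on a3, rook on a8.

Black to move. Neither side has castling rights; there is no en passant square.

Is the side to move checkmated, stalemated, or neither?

Black to move; black king on e6.
In check: no.
Legal moves for Black include: Rh8, Rg8, Rf8, Re8, Rd8, Rc8, Rb8+, Ra7, Ra6, Ra5, Ra4, Kf7, Ke7, Kd7, Kf6, Kd6, Kf5, Ke5, ... (list truncated; more exist).
Black has legal moves and is not in check → neither.

neither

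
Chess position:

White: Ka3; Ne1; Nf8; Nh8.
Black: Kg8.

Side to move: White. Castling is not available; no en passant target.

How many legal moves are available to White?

White to move; king on a3.
In check: no.
Legal moves: Nf7, Nhg6, Nh7, Nd7, Nfg6, Ne6, Kb4, Ka4, Kb3, Kb2, Ka2, Nf3, Nd3, Ng2, Nc2.
Count: 15.

15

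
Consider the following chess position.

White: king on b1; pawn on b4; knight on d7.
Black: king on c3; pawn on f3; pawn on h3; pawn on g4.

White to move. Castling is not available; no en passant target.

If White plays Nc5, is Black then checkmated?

After Nc5: black king on c3; in check: no.
Black is not in check, so this cannot be checkmate.

no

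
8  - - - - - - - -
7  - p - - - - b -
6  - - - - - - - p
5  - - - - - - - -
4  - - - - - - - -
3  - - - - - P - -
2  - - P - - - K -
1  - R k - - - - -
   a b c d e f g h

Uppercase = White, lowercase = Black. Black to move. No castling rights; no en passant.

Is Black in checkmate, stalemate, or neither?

Black to move; black king on c1.
In check: yes, from the white rook on b1.
King squares — b1: available; d1: attacked by Rb1; b2: attacked by Rb1; c2: available; d2: available.
Legal moves for Black: Kd2, Kxc2, Kxb1.
Black is in check but has 3 legal moves → neither.

neither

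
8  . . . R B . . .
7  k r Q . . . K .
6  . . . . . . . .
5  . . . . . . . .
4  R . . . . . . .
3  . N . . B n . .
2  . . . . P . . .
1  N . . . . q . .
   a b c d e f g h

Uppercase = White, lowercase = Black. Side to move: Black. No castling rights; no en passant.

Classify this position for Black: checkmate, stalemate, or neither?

checkmate

Black to move; black king on a7.
In check: yes, from the white bishop on e3 and the white rook on a4.
King squares — a6: attacked by Ra4; b6: attacked by Be3; b7: own rook; a8: attacked by Ra4; b8: attacked by Qc7.
Legal moves for Black: none.
In check with no legal moves → checkmate.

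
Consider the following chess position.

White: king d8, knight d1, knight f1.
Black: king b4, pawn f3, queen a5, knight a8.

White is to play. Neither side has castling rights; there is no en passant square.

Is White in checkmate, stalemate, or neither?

neither

White to move; white king on d8.
In check: yes, from the black queen on a5.
King squares — c7: attacked by Qa5; d7: available; e7: available; c8: available; e8: available.
Legal moves for White: Ke8, Kc8, Ke7, Kd7.
White is in check but has 4 legal moves → neither.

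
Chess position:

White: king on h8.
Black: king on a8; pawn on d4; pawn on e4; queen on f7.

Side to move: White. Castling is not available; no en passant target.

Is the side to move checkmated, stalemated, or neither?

stalemate

White to move; white king on h8.
In check: no.
King squares — g7: attacked by Qf7; h7: attacked by Qf7; g8: attacked by Qf7.
Legal moves for White: none.
Not in check and no legal moves → stalemate.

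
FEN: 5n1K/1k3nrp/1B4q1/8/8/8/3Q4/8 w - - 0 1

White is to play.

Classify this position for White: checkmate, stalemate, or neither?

checkmate

White to move; white king on h8.
In check: yes, from the black knight on f7.
King squares — g7: attacked by Qg6; h7: attacked by Qg6; g8: attacked by Rg7.
Legal moves for White: none.
In check with no legal moves → checkmate.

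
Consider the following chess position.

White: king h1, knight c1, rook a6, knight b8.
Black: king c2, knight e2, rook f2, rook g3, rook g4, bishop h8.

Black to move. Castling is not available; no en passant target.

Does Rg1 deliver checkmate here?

After Rg1: white king on h1; in check: yes, from the black rook on g1.
King squares — g1: attacked by Ne2; g2: attacked by Rg1; h2: attacked by Rf2.
White has no legal moves → checkmate.

yes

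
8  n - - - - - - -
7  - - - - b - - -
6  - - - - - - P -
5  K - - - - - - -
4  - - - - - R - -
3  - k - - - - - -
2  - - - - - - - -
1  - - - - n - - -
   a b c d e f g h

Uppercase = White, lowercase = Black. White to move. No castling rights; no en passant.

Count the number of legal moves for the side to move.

White to move; king on a5.
In check: no.
Legal moves: Ka6, Kb5, Rf8, Rf7, Rf6, Rf5, Rh4, Rg4, Re4, Rd4, Rc4, Rb4+, Ra4, Rf3+, Rf2, Rf1, g7.
Count: 17.

17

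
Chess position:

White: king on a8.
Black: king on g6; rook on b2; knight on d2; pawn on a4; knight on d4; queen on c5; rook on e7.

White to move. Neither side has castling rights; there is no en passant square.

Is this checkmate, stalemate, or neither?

stalemate

White to move; white king on a8.
In check: no.
King squares — a7: attacked by Qc5; b7: attacked by Rb2; b8: attacked by Rb2.
Legal moves for White: none.
Not in check and no legal moves → stalemate.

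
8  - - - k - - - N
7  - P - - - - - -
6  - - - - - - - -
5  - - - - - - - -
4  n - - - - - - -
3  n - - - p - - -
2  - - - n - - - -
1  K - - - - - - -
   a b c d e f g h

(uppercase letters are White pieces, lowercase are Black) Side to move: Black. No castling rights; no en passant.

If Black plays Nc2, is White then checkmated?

no

After Nc2: white king on a1; in check: yes, from the black knight on c2.
White has 1 legal reply: Ka2.
In check but a legal move exists → not checkmate.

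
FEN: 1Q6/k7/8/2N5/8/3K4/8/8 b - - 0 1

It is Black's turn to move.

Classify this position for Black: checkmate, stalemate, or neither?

Black to move; black king on a7.
In check: yes, from the white queen on b8.
King squares — a6: attacked by Nc5; b6: attacked by Qb8; b7: attacked by Nc5; a8: attacked by Qb8; b8: available.
Legal moves for Black: Kxb8.
Black is in check but has 1 legal move → neither.

neither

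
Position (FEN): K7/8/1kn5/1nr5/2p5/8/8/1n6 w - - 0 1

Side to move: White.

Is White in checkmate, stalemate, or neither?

stalemate

White to move; white king on a8.
In check: no.
King squares — a7: attacked by Nb5; b7: attacked by Kb6; b8: attacked by Nc6.
Legal moves for White: none.
Not in check and no legal moves → stalemate.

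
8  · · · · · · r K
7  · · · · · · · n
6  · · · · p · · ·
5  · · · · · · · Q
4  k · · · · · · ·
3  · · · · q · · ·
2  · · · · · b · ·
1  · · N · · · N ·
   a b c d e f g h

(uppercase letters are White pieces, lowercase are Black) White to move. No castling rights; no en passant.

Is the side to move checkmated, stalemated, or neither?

neither

White to move; white king on h8.
In check: yes, from the black rook on g8.
King squares — g7: attacked by Rg8; h7: available; g8: available.
Legal moves for White: Kxg8, Kxh7.
White is in check but has 2 legal moves → neither.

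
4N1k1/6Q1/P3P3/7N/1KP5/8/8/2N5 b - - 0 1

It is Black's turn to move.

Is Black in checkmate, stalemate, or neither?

Black to move; black king on g8.
In check: yes, from the white queen on g7.
King squares — f7: attacked by Pe6; g7: attacked by Nh5; h7: attacked by Qg7; f8: attacked by Qg7; h8: attacked by Qg7.
Legal moves for Black: none.
In check with no legal moves → checkmate.

checkmate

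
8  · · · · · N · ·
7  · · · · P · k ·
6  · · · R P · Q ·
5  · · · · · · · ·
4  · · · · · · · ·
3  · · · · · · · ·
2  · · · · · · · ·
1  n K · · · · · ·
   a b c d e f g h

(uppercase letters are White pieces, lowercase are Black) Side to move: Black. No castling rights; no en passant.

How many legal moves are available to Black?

1

Black to move; king on g7.
In check: yes, from the white queen on g6.
Legal moves: Kh8.
Count: 1.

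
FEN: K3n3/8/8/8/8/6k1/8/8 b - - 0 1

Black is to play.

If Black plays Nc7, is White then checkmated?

no

After Nc7: white king on a8; in check: yes, from the black knight on c7.
White has 3 legal replies: Kb8, Kb7, Ka7.
In check but a legal move exists → not checkmate.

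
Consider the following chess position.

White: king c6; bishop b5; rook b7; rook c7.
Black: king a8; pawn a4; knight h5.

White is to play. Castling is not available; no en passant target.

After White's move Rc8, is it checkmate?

After Rc8: black king on a8; in check: yes, from the white rook on c8.
King squares — a7: attacked by Rb7; b7: attacked by Kc6; b8: attacked by Rb7.
Black has no legal moves → checkmate.

yes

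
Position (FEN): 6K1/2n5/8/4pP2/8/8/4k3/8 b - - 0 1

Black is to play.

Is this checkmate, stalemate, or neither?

Black to move; black king on e2.
In check: no.
Legal moves for Black: Ne8, Na8, Ne6, Na6, Nd5, Nb5, Kf3, Ke3, Kd3, Kf2, Kd2, Kf1, Ke1, Kd1, e4.
Black has 15 legal moves and is not in check → neither.

neither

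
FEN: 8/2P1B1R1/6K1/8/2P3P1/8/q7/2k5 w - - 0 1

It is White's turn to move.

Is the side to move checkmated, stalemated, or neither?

White to move; white king on g6.
In check: no.
Legal moves for White include: Rg8, Rh7, Rf7, Bf8, Bd8, Bf6, Bd6, Bg5+, Bc5, Bh4, Bb4, Ba3+, Kh7, Kf7, Kh6, Kf6, Kh5, Kg5, ... (list truncated; more exist).
White has legal moves and is not in check → neither.

neither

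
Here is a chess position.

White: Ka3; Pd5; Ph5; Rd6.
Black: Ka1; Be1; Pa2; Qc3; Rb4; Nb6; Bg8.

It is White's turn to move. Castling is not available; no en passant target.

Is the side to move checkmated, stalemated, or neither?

White to move; white king on a3.
In check: yes, from the black queen on c3.
King squares — a2: attacked by Ka1; b2: attacked by Ka1; b3: attacked by Qc3; a4: attacked by Rb4; b4: attacked by Qc3.
Legal moves for White: none.
In check with no legal moves → checkmate.

checkmate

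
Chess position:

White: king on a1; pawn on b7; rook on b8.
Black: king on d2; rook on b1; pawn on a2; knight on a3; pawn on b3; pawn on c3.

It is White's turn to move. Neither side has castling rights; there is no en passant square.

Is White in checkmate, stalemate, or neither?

White to move; white king on a1.
In check: yes, from the black rook on b1.
King squares — b1: attacked by Pa2; a2: attacked by Pb3; b2: attacked by Rb1.
Legal moves for White: none.
In check with no legal moves → checkmate.

checkmate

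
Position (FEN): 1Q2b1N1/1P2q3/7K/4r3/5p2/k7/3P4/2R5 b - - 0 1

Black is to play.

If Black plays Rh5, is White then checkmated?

After Rh5: white king on h6; in check: yes, from the black rook on h5.
King squares — g5: attacked by Rh5; h5: attacked by Be8; g6: attacked by Be8; g7: attacked by Qe7; h7: attacked by Rh5.
White has no legal moves → checkmate.

yes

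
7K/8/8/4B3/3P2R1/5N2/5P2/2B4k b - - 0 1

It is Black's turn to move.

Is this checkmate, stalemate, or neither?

stalemate

Black to move; black king on h1.
In check: no.
King squares — g1: attacked by Nf3; g2: attacked by Rg4; h2: attacked by Nf3.
Legal moves for Black: none.
Not in check and no legal moves → stalemate.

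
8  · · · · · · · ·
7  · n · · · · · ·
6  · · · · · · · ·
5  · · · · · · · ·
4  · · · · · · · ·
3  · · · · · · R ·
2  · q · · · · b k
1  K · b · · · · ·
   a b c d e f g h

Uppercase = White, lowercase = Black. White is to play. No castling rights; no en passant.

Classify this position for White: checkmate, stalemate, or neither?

White to move; white king on a1.
In check: yes, from the black queen on b2.
King squares — b1: attacked by Qb2; a2: attacked by Qb2; b2: attacked by Bc1.
Legal moves for White: none.
In check with no legal moves → checkmate.

checkmate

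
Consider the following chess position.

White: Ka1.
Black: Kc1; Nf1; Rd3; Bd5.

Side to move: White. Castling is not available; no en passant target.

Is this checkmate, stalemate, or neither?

White to move; white king on a1.
In check: no.
King squares — b1: attacked by Kc1; a2: attacked by Bd5; b2: attacked by Kc1.
Legal moves for White: none.
Not in check and no legal moves → stalemate.

stalemate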